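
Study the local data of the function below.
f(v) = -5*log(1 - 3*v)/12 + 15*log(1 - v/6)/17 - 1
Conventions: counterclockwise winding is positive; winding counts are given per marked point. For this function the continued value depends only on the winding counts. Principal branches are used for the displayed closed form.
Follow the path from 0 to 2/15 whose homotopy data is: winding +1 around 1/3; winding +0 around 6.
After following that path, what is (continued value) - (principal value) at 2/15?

The rational part is single-valued and drops out of the difference; each branch term changes only by its own monodromy.
(15/17)*log(1 - v/(6)): winding 0 around 6, so this term returns to its principal value, contribution 0.
(-5/12)*log(1 - v/(1/3)): each positive loop around 1/3 adds 2*pi*i to the log, so winding +1 contributes (-5/12)*(1)*2*pi*i = -(5/6)*pi*i.
Summing the contributions at v = 2/15 gives -(5/6)*pi*i.

Continued minus principal equals -(5/6)*pi*i.


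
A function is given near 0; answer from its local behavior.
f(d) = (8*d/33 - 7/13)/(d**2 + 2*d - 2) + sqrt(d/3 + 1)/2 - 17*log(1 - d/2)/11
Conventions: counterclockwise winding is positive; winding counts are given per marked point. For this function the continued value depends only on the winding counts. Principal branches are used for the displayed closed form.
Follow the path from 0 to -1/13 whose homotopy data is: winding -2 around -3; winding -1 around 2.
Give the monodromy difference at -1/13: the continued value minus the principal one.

The rational part is single-valued and drops out of the difference; each branch term changes only by its own monodromy.
(1/2)*sqrt(1 - d/(-3)): winding -2 is even, the square root returns to the same sheet, contribution 0.
(-17/11)*log(1 - d/(2)): each positive loop around 2 adds 2*pi*i to the log, so winding -1 contributes (-17/11)*(-1)*2*pi*i = (34/11)*pi*i.
Summing the contributions at d = -1/13 gives (34/11)*pi*i.

Continued minus principal equals (34/11)*pi*i.


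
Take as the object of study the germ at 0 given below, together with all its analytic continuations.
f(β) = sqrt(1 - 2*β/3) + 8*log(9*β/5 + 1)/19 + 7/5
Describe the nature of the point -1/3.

The point is a regular point.

There is no denominator, hence no pole anywhere.
Branch term sqrt(1 - β/(3/2)): argument at -1/3 is 11/9, nonzero, so -1/3 is not its branch point (a point on a principal cut is still regular for the continued germ).
Branch term log(1 - β/(-5/9)): argument at -1/3 is 2/5, nonzero, so -1/3 is not its branch point (a point on a principal cut is still regular for the continued germ).
So the germ continues analytically to -1/3.


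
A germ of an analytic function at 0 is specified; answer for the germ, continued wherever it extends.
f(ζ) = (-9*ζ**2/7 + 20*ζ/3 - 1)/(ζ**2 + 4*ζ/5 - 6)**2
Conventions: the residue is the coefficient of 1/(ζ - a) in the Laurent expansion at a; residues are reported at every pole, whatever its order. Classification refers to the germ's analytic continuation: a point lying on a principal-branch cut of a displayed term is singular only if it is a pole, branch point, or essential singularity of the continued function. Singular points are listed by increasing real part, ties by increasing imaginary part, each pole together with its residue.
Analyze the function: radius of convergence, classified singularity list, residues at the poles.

Radius of convergence at 0: -2/5 + (1/5)*sqrt(154).
At -2/5 - (1/5)*sqrt(154): a pole of order 2; residue (10625/1992144)*sqrt(154).
At -2/5 + (1/5)*sqrt(154): a pole of order 2; residue -(10625/1992144)*sqrt(154).

Denominator factor (ζ**2 + 4*ζ/5 - 6)^2: discriminant 616/25, real irrational roots -2/5 + (1/5)*sqrt(154) and -2/5 - (1/5)*sqrt(154); poles of order 2, moduli -2/5 + (1/5)*sqrt(154) and 2/5 + (1/5)*sqrt(154).
The radius of convergence is the smallest modulus among the singular points: -2/5 + (1/5)*sqrt(154).
The factor ζ**2 + 4*ζ/5 - 6 splits as (ζ - a)(ζ - a') with a = -2/5 - (1/5)*sqrt(154), a' = -2/5 + (1/5)*sqrt(154). At the order-2 pole a set g(ζ) = (ζ - a)^2*f(ζ) = [-9*ζ**2/7 + 20*ζ/3 - 1] / (ζ - a')^2.
Order-2 pole: residue = g'(a); g'(-2/5 - (1/5)*sqrt(154)) = (10625/1992144)*sqrt(154), so the residue is (10625/1992144)*sqrt(154).
The factor ζ**2 + 4*ζ/5 - 6 splits as (ζ - a)(ζ - a') with a = -2/5 + (1/5)*sqrt(154), a' = -2/5 - (1/5)*sqrt(154). At the order-2 pole a set g(ζ) = (ζ - a)^2*f(ζ) = [-9*ζ**2/7 + 20*ζ/3 - 1] / (ζ - a')^2.
Order-2 pole: residue = g'(a); g'(-2/5 + (1/5)*sqrt(154)) = -(10625/1992144)*sqrt(154), so the residue is -(10625/1992144)*sqrt(154).
List the singular points by increasing real part (a conjugate pair: the negative imaginary part first).


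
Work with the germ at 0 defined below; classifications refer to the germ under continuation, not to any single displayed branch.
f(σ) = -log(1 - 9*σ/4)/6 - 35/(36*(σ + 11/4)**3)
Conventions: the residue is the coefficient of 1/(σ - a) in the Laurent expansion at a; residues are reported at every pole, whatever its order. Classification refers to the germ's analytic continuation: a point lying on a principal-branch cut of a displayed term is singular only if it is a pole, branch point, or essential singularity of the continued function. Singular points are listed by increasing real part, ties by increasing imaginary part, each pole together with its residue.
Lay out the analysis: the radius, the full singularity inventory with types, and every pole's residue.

Radius of convergence at 0: 4/9.
At -11/4: a pole of order 3; residue 0.
At 4/9: a logarithmic branch point.

Denominator factor (σ + 11/4)^3: pole of order 3 at -11/4, modulus 11/4.
Branch term (-1/6)*log(1 - σ/(4/9)): its argument vanishes at σ = 4/9, a logarithmic branch point, modulus 4/9.
The radius of convergence is the smallest modulus among the singular points: 4/9.
The branch term is analytic at -11/4 and contributes nothing to the residue; only the rational part matters.
At the order-3 pole -11/4 set g(σ) = (σ - (-11/4))^3*(rational part) = -35/36.
Order-3 pole: residue = g''(a)/2; g''(-11/4) = 0, so the residue is 0.
List the singular points by increasing real part (a conjugate pair: the negative imaginary part first).


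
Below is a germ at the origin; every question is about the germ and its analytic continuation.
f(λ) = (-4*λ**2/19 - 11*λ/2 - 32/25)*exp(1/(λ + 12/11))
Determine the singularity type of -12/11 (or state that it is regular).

The point is an essential singularity.

The exponent 1/(λ - (-12/11)) has a pole at -12/11, so exp(1/(λ - (-12/11))) takes every nonzero value near it: an essential singularity (not a pole of any order).


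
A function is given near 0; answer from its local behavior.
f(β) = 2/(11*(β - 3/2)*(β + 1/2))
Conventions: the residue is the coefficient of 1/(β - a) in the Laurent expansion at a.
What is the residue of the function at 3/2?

At the order-1 pole 3/2 set g(β) = (β - (3/2))*f(β) = 2/(11*(β + 1/2)).
Simple pole: residue = g(a) at a = 3/2, which is 1/11.

The residue is 1/11.


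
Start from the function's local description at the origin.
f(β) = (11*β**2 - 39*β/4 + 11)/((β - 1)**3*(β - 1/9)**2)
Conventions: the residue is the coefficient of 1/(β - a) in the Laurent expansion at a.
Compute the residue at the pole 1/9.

At the order-2 pole 1/9 set g(β) = (β - (1/9))^2*f(β) = (11*β**2 - 39*β/4 + 11)/(β - 1)**3.
Order-2 pole: residue = g'(a); g'(1/9) = -621027/16384, so the residue is -621027/16384.

The residue is -621027/16384.


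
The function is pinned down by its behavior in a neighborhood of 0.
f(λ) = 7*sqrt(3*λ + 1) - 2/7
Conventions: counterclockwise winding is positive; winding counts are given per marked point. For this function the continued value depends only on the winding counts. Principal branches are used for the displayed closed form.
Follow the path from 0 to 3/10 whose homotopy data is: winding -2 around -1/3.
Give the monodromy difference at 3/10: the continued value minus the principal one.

The rational part is single-valued and drops out of the difference; each branch term changes only by its own monodromy.
(7)*sqrt(1 - λ/(-1/3)): winding -2 is even, the square root returns to the same sheet, contribution 0.
Summing the contributions at λ = 3/10 gives 0.

Continued minus principal equals 0.


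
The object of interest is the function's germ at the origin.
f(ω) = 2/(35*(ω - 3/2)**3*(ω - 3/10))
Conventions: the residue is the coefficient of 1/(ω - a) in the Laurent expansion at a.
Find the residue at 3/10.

At the order-1 pole 3/10 set g(ω) = (ω - (3/10))*f(ω) = 2/(35*(ω - 3/2)**3).
Simple pole: residue = g(a) at a = 3/10, which is -25/756.

The residue is -25/756.


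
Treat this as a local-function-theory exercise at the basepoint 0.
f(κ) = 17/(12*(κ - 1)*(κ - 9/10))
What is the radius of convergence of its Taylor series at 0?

Denominator factor (κ - 9/10): pole of order 1 at 9/10, modulus 9/10.
Denominator factor (κ - 1): pole of order 1 at 1, modulus 1.
The radius of convergence is the smallest modulus among the singular points: 9/10.

The radius of convergence is 9/10.


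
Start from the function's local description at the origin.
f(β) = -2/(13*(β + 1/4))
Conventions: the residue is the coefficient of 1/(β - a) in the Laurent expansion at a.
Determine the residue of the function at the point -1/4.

The residue is -2/13.

At the order-1 pole -1/4 set g(β) = (β - (-1/4))*f(β) = -2/13.
Simple pole: residue = g(a) at a = -1/4, which is -2/13.


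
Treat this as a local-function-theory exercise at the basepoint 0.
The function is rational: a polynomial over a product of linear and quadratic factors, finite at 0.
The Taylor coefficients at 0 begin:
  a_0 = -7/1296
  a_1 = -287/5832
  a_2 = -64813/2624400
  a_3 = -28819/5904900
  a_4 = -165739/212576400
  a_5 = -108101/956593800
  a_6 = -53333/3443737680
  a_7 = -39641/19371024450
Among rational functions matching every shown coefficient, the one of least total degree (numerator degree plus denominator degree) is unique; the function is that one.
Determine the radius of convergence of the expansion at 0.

The radius of convergence is 9.

No rational of total degree below 4 reproduces all 8 coefficients; solving the [2/2] Pade equations on them gives f(v) = (-28*v**2/25 - 35*v/9 - 7/16)/(v - 9)**2, whose expansion matches every shown term.
Denominator factor (v - 9)^2: pole of order 2 at 9, modulus 9.
The radius of convergence is the smallest modulus among the singular points: 9.


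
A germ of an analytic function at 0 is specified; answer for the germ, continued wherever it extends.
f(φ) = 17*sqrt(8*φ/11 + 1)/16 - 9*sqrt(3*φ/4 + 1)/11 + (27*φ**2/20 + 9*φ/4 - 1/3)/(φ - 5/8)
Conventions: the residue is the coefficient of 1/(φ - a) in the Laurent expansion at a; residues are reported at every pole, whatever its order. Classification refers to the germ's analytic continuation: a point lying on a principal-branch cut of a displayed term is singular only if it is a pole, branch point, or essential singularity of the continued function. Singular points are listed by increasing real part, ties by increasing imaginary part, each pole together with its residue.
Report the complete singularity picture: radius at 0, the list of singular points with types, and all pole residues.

Radius of convergence at 0: 5/8.
At -11/8: an algebraic (square-root) branch point.
At -4/3: an algebraic (square-root) branch point.
At 5/8: a pole of order 1; residue 1229/768.

Denominator factor (φ - 5/8): pole of order 1 at 5/8, modulus 5/8.
Branch term (-9/11)*sqrt(1 - φ/(-4/3)): its argument vanishes at φ = -4/3, a square-root branch point, modulus 4/3.
Branch term (17/16)*sqrt(1 - φ/(-11/8)): its argument vanishes at φ = -11/8, a square-root branch point, modulus 11/8.
The radius of convergence is the smallest modulus among the singular points: 5/8.
The branch terms are analytic at 5/8 and contribute nothing to the residue; only the rational part matters.
At the order-1 pole 5/8 set g(φ) = (φ - (5/8))*(rational part) = 27*φ**2/20 + 9*φ/4 - 1/3.
Simple pole: residue = g(a) at a = 5/8, which is 1229/768.
List the singular points by increasing real part (a conjugate pair: the negative imaginary part first).


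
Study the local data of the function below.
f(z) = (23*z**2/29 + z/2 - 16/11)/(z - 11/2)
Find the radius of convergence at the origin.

The radius of convergence is 11/2.

Denominator factor (z - 11/2): pole of order 1 at 11/2, modulus 11/2.
The radius of convergence is the smallest modulus among the singular points: 11/2.


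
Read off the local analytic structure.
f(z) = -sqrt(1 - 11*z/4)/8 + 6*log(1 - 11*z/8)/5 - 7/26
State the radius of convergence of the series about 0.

Branch term (-1/8)*sqrt(1 - z/(4/11)): its argument vanishes at z = 4/11, a square-root branch point, modulus 4/11.
Branch term (6/5)*log(1 - z/(8/11)): its argument vanishes at z = 8/11, a logarithmic branch point, modulus 8/11.
The radius of convergence is the smallest modulus among the singular points: 4/11.

The radius of convergence is 4/11.


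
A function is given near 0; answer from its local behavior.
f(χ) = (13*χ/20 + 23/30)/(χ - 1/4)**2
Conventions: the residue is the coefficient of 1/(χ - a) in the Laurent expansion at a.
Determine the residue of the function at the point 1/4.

The residue is 13/20.

At the order-2 pole 1/4 set g(χ) = (χ - (1/4))^2*f(χ) = 13*χ/20 + 23/30.
Order-2 pole: residue = g'(a); g'(1/4) = 13/20, so the residue is 13/20.


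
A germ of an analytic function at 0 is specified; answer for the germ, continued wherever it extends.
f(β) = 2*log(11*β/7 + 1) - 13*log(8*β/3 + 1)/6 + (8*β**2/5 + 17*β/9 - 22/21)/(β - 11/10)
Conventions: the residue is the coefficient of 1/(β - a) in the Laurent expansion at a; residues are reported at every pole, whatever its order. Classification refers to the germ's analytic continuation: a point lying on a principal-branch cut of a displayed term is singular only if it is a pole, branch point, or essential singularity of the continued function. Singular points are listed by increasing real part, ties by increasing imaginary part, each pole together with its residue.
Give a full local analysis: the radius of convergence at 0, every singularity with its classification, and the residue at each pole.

Denominator factor (β - 11/10): pole of order 1 at 11/10, modulus 11/10.
Branch term (-13/6)*log(1 - β/(-3/8)): its argument vanishes at β = -3/8, a logarithmic branch point, modulus 3/8.
Branch term (2)*log(1 - β/(-7/11)): its argument vanishes at β = -7/11, a logarithmic branch point, modulus 7/11.
The radius of convergence is the smallest modulus among the singular points: 3/8.
The branch terms are analytic at 11/10 and contribute nothing to the residue; only the rational part matters.
At the order-1 pole 11/10 set g(β) = (β - (11/10))*(rational part) = 8*β**2/5 + 17*β/9 - 22/21.
Simple pole: residue = g(a) at a = 11/10, which is 46717/15750.
List the singular points by increasing real part (a conjugate pair: the negative imaginary part first).

Radius of convergence at 0: 3/8.
At -7/11: a logarithmic branch point.
At -3/8: a logarithmic branch point.
At 11/10: a pole of order 1; residue 46717/15750.


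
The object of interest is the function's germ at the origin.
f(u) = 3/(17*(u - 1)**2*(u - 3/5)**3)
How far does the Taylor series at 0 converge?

The radius of convergence is 3/5.

Denominator factor (u - 1)^2: pole of order 2 at 1, modulus 1.
Denominator factor (u - 3/5)^3: pole of order 3 at 3/5, modulus 3/5.
The radius of convergence is the smallest modulus among the singular points: 3/5.


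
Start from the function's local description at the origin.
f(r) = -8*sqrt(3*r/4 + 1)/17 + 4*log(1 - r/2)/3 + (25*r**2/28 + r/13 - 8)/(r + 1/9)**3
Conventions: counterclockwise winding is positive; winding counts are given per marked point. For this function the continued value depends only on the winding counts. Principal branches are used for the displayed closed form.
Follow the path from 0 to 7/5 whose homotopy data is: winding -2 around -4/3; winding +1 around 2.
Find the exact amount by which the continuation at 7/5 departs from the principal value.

The rational part is single-valued and drops out of the difference; each branch term changes only by its own monodromy.
(4/3)*log(1 - r/(2)): each positive loop around 2 adds 2*pi*i to the log, so winding +1 contributes (4/3)*(1)*2*pi*i = (8/3)*pi*i.
(-8/17)*sqrt(1 - r/(-4/3)): winding -2 is even, the square root returns to the same sheet, contribution 0.
Summing the contributions at r = 7/5 gives (8/3)*pi*i.

Continued minus principal equals (8/3)*pi*i.


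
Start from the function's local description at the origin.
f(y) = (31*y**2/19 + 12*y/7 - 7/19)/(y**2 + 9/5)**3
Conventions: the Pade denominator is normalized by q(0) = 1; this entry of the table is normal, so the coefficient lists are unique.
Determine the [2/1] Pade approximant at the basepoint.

The Pade approximant has numerator coefficients [-875/13851, 3875/18144, 12363875/16288776]; denominator coefficients [1, 285/224].

Taylor coefficients needed (expand at 0): a_0 = -875/13851, a_1 = 500/1701, a_2 = 16000/41553, a_3 = -2500/5103.
Write the denominator as Q(y) = 1 + q1*y. Requiring Q*f - P = O(y^4) with deg P <= 2 kills the coefficients of y^3..y^3 in Q*f:
  y^3: a_3 + q1*a_2 = 0, i.e. -2500/5103 + (16000/41553)*q1 = 0.
Solving this linear system: q1 = 285/224.
The numerator is Q*f truncated at degree 2: P0 = a_0 = -875/13851; P1 = a_1 + q1*a_0 = 3875/18144; P2 = a_2 + q1*a_1 = 12363875/16288776.


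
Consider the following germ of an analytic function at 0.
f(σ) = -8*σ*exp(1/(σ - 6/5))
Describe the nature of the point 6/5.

The exponent 1/(σ - (6/5)) has a pole at 6/5, so exp(1/(σ - (6/5))) takes every nonzero value near it: an essential singularity (not a pole of any order).

The point is an essential singularity.


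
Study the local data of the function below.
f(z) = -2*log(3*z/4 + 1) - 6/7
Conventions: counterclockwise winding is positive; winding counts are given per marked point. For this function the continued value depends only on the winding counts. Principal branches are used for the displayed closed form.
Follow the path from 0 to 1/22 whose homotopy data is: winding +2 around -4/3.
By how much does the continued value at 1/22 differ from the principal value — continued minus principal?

Continued minus principal equals -(8)*pi*i.

The rational part is single-valued and drops out of the difference; each branch term changes only by its own monodromy.
(-2)*log(1 - z/(-4/3)): each positive loop around -4/3 adds 2*pi*i to the log, so winding +2 contributes (-2)*(2)*2*pi*i = -(8)*pi*i.
Summing the contributions at z = 1/22 gives -(8)*pi*i.


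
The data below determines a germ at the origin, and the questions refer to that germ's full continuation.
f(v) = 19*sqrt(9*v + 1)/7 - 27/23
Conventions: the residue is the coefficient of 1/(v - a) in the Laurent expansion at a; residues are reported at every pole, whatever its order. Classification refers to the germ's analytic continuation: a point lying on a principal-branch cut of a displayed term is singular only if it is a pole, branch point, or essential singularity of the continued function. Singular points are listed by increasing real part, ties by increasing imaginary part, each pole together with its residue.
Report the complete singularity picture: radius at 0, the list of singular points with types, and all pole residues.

Branch term (19/7)*sqrt(1 - v/(-1/9)): its argument vanishes at v = -1/9, a square-root branch point, modulus 1/9.
The radius of convergence is the smallest modulus among the singular points: 1/9.

Radius of convergence at 0: 1/9.
At -1/9: an algebraic (square-root) branch point.


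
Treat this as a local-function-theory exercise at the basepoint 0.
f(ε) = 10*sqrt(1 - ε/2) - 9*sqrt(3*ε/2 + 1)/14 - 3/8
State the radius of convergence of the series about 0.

The radius of convergence is 2/3.

Branch term (-9/14)*sqrt(1 - ε/(-2/3)): its argument vanishes at ε = -2/3, a square-root branch point, modulus 2/3.
Branch term (10)*sqrt(1 - ε/(2)): its argument vanishes at ε = 2, a square-root branch point, modulus 2.
The radius of convergence is the smallest modulus among the singular points: 2/3.


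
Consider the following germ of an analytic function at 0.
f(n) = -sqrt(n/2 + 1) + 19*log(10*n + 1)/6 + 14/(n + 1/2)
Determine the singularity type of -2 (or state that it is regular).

The term (-1)*sqrt(1 - n/(-2)) has argument 1 - -2/(-2) = 0 at -2: a square-root (algebraic, two-sheeted) branch point; the remaining terms are analytic or single-valued there.

The point is an algebraic (square-root) branch point.


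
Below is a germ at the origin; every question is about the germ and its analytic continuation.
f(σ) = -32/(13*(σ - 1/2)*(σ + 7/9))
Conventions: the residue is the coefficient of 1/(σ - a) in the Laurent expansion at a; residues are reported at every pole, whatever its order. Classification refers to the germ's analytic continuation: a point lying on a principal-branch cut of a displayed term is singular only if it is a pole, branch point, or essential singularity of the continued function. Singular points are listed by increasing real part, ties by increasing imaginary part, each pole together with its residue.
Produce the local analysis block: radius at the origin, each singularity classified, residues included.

Denominator factor (σ + 7/9): pole of order 1 at -7/9, modulus 7/9.
Denominator factor (σ - 1/2): pole of order 1 at 1/2, modulus 1/2.
The radius of convergence is the smallest modulus among the singular points: 1/2.
At the order-1 pole -7/9 set g(σ) = (σ - (-7/9))*f(σ) = -32/(13*(σ - 1/2)).
Simple pole: residue = g(a) at a = -7/9, which is 576/299.
At the order-1 pole 1/2 set g(σ) = (σ - (1/2))*f(σ) = -32/(13*(σ + 7/9)).
Simple pole: residue = g(a) at a = 1/2, which is -576/299.
List the singular points by increasing real part (a conjugate pair: the negative imaginary part first).

Radius of convergence at 0: 1/2.
At -7/9: a pole of order 1; residue 576/299.
At 1/2: a pole of order 1; residue -576/299.


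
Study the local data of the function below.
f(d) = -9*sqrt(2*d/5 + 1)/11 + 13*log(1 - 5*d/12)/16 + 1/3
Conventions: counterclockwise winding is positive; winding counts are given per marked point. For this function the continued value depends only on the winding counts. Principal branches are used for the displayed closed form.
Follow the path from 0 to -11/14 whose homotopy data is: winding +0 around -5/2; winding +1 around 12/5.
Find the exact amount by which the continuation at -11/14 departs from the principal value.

Continued minus principal equals (13/8)*pi*i.

The rational part is single-valued and drops out of the difference; each branch term changes only by its own monodromy.
(-9/11)*sqrt(1 - d/(-5/2)): winding +0 is even, the square root returns to the same sheet, contribution 0.
(13/16)*log(1 - d/(12/5)): each positive loop around 12/5 adds 2*pi*i to the log, so winding +1 contributes (13/16)*(1)*2*pi*i = (13/8)*pi*i.
Summing the contributions at d = -11/14 gives (13/8)*pi*i.


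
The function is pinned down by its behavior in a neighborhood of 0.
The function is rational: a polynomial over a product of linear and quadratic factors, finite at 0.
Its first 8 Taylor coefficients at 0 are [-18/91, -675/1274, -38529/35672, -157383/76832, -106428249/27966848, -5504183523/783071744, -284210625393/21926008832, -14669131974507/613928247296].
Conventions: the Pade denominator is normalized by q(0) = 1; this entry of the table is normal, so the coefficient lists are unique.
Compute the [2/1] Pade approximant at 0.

Taylor coefficients needed (read off): a_0 = -18/91, a_1 = -675/1274, a_2 = -38529/35672, a_3 = -157383/76832.
Write the denominator as Q(τ) = 1 + q1*τ. Requiring Q*f - P = O(τ^4) with deg P <= 2 kills the coefficients of τ^3..τ^3 in Q*f:
  τ^3: a_3 + q1*a_2 = 0, i.e. -157383/76832 + (-38529/35672)*q1 = 0.
Solving this linear system: q1 = -75777/39956.
The numerator is Q*f truncated at degree 2: P0 = a_0 = -18/91; P1 = a_1 + q1*a_0 = -20088/129857; P2 = a_2 + q1*a_1 = -9774/129857.

The Pade approximant has numerator coefficients [-18/91, -20088/129857, -9774/129857]; denominator coefficients [1, -75777/39956].


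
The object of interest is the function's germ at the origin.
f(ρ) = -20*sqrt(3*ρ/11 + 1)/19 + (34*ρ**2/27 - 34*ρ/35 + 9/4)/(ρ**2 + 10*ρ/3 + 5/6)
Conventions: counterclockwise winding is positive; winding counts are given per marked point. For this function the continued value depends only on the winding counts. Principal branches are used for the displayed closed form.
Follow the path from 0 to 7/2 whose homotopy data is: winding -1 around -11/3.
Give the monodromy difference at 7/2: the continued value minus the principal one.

The rational part is single-valued and drops out of the difference; each branch term changes only by its own monodromy.
(-20/19)*sqrt(1 - ρ/(-11/3)): winding -1 is odd, the square root flips sign, contributing -2*(-20/19)*sqrt(1 - (7/2)/(-11/3)) = -2*(-20/19)*sqrt(43/22) = (20/209)*sqrt(946).
Summing the contributions at ρ = 7/2 gives (20/209)*sqrt(946).

Continued minus principal equals (20/209)*sqrt(946).


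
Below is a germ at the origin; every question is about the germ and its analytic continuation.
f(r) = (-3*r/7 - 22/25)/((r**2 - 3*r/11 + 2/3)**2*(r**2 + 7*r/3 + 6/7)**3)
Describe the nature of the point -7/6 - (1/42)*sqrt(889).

The point is a pole of order 3.

The denominator factor r**2 + 7*r/3 + 6/7 vanishes at -7/6 - (1/42)*sqrt(889) and appears to the power 3; the numerator there equals -19/50 + (1/98)*sqrt(889), nonzero, and no other factor vanishes.
Hence a pole whose order is the multiplicity, 3.


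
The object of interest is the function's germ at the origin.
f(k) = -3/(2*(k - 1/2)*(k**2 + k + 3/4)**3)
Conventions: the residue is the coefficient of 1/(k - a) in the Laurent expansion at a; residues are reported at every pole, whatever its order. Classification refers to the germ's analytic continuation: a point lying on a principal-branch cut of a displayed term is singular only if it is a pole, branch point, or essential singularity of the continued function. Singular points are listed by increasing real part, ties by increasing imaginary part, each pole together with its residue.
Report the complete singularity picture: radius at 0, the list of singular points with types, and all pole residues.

Radius of convergence at 0: 1/2.
At (-1/2) - ((1/2)*sqrt(2))*i: a pole of order 3; residue (2/9) + ((47/36)*sqrt(2))*i.
At (-1/2) + ((1/2)*sqrt(2))*i: a pole of order 3; residue (2/9) - ((47/36)*sqrt(2))*i.
At 1/2: a pole of order 1; residue -4/9.


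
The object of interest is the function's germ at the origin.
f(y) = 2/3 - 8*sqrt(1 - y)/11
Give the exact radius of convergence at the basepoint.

Branch term (-8/11)*sqrt(1 - y/(1)): its argument vanishes at y = 1, a square-root branch point, modulus 1.
The radius of convergence is the smallest modulus among the singular points: 1.

The radius of convergence is 1.


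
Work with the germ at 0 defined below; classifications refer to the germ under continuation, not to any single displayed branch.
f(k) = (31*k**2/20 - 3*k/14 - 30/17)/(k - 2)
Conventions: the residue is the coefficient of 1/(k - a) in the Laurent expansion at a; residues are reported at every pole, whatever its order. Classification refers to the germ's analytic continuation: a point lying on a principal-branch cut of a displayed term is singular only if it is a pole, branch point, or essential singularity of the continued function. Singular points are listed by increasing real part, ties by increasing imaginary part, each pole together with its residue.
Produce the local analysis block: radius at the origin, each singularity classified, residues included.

Denominator factor (k - 2): pole of order 1 at 2, modulus 2.
The radius of convergence is the smallest modulus among the singular points: 2.
At the order-1 pole 2 set g(k) = (k - (2))*f(k) = 31*k**2/20 - 3*k/14 - 30/17.
Simple pole: residue = g(a) at a = 2, which is 2384/595.

Radius of convergence at 0: 2.
At 2: a pole of order 1; residue 2384/595.


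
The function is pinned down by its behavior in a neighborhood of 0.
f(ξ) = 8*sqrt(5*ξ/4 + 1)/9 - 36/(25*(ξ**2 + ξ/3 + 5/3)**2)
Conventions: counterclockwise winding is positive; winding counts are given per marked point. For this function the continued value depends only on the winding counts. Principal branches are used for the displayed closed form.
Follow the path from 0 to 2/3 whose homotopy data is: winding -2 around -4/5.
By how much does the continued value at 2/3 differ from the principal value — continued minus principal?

The rational part is single-valued and drops out of the difference; each branch term changes only by its own monodromy.
(8/9)*sqrt(1 - ξ/(-4/5)): winding -2 is even, the square root returns to the same sheet, contribution 0.
Summing the contributions at ξ = 2/3 gives 0.

Continued minus principal equals 0.


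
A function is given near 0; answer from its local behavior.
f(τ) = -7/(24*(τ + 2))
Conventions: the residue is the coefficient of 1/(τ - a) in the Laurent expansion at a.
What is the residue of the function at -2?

At the order-1 pole -2 set g(τ) = (τ - (-2))*f(τ) = -7/24.
Simple pole: residue = g(a) at a = -2, which is -7/24.

The residue is -7/24.


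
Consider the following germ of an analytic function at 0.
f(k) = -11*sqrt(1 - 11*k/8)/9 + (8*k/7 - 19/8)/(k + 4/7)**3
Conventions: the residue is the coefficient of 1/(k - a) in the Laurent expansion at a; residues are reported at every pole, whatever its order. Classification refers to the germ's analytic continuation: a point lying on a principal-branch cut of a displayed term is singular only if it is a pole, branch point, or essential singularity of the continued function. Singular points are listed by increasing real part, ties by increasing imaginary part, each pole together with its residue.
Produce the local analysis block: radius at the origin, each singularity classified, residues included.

Denominator factor (k + 4/7)^3: pole of order 3 at -4/7, modulus 4/7.
Branch term (-11/9)*sqrt(1 - k/(8/11)): its argument vanishes at k = 8/11, a square-root branch point, modulus 8/11.
The radius of convergence is the smallest modulus among the singular points: 4/7.
The branch term is analytic at -4/7 and contributes nothing to the residue; only the rational part matters.
At the order-3 pole -4/7 set g(k) = (k - (-4/7))^3*(rational part) = 8*k/7 - 19/8.
Order-3 pole: residue = g''(a)/2; g''(-4/7) = 0, so the residue is 0.
List the singular points by increasing real part (a conjugate pair: the negative imaginary part first).

Radius of convergence at 0: 4/7.
At -4/7: a pole of order 3; residue 0.
At 8/11: an algebraic (square-root) branch point.


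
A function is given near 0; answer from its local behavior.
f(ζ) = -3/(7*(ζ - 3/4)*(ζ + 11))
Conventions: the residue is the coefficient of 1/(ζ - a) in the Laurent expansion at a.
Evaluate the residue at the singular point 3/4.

The residue is -12/329.

At the order-1 pole 3/4 set g(ζ) = (ζ - (3/4))*f(ζ) = -3/(7*(ζ + 11)).
Simple pole: residue = g(a) at a = 3/4, which is -12/329.


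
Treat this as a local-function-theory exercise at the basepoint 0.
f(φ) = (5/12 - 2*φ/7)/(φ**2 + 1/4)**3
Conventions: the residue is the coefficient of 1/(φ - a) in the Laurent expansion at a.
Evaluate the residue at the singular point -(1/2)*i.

The factor φ**2 + 1/4 splits as (φ - a)(φ - a') with a = -(1/2)*i, a' = (1/2)*i. At the order-3 pole a set g(φ) = (φ - a)^3*f(φ) = [5/12 - 2*φ/7] / (φ - a')^3.
Order-3 pole: residue = g''(a)/2; g''(-(1/2)*i) = (5)*i, so the residue is (5/2)*i.

The residue is (5/2)*i.


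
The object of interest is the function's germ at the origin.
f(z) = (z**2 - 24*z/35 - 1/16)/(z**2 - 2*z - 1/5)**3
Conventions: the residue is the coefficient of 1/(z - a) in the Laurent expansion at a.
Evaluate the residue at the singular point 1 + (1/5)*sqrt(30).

The residue is -(415/129024)*sqrt(30).

The factor z**2 - 2*z - 1/5 splits as (z - a)(z - a') with a = 1 + (1/5)*sqrt(30), a' = 1 - (1/5)*sqrt(30). At the order-3 pole a set g(z) = (z - a)^3*f(z) = [z**2 - 24*z/35 - 1/16] / (z - a')^3.
Order-3 pole: residue = g''(a)/2; g''(1 + (1/5)*sqrt(30)) = -(415/64512)*sqrt(30), so the residue is -(415/129024)*sqrt(30).


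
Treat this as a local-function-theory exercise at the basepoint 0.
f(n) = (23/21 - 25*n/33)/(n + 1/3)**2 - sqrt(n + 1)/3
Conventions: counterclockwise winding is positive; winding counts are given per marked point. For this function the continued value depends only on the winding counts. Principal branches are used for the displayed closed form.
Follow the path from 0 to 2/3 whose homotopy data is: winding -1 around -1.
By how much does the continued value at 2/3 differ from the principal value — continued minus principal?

The rational part is single-valued and drops out of the difference; each branch term changes only by its own monodromy.
(-1/3)*sqrt(1 - n/(-1)): winding -1 is odd, the square root flips sign, contributing -2*(-1/3)*sqrt(1 - (2/3)/(-1)) = -2*(-1/3)*sqrt(5/3) = (2/9)*sqrt(15).
Summing the contributions at n = 2/3 gives (2/9)*sqrt(15).

Continued minus principal equals (2/9)*sqrt(15).


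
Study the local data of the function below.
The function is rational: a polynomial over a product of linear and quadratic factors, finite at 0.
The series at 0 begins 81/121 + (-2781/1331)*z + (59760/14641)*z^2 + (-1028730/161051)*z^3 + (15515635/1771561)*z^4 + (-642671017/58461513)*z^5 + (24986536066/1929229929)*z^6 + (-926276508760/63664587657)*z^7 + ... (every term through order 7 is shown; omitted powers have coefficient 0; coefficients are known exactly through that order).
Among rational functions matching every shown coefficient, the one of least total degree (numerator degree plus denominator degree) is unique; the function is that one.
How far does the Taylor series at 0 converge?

The radius of convergence is 11/9.

No rational of total degree below 4 reproduces all 8 coefficients; solving the [0/4] Pade equations on them gives f(z) = 11/(6*(z + 11/9)**3*(z + 3/2)), whose expansion matches every shown term.
Denominator factor (z + 3/2): pole of order 1 at -3/2, modulus 3/2.
Denominator factor (z + 11/9)^3: pole of order 3 at -11/9, modulus 11/9.
The radius of convergence is the smallest modulus among the singular points: 11/9.


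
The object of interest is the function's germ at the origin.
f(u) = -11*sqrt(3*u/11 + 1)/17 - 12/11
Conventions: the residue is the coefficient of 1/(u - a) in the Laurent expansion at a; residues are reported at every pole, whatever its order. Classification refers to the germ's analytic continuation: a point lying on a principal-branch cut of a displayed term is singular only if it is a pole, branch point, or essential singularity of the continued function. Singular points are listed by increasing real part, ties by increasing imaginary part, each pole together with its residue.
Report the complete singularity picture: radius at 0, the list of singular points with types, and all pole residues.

Radius of convergence at 0: 11/3.
At -11/3: an algebraic (square-root) branch point.

Branch term (-11/17)*sqrt(1 - u/(-11/3)): its argument vanishes at u = -11/3, a square-root branch point, modulus 11/3.
The radius of convergence is the smallest modulus among the singular points: 11/3.


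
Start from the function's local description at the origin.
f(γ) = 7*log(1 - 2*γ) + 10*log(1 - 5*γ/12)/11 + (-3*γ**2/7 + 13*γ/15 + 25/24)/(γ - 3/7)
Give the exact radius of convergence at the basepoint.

Denominator factor (γ - 3/7): pole of order 1 at 3/7, modulus 3/7.
Branch term (7)*log(1 - γ/(1/2)): its argument vanishes at γ = 1/2, a logarithmic branch point, modulus 1/2.
Branch term (10/11)*log(1 - γ/(12/5)): its argument vanishes at γ = 12/5, a logarithmic branch point, modulus 12/5.
The radius of convergence is the smallest modulus among the singular points: 3/7.

The radius of convergence is 3/7.


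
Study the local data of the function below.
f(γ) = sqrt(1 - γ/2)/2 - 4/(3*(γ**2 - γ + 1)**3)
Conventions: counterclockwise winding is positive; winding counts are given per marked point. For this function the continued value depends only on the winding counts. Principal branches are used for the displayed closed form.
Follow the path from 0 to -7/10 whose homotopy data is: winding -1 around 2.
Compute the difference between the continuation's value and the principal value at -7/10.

The rational part is single-valued and drops out of the difference; each branch term changes only by its own monodromy.
(1/2)*sqrt(1 - γ/(2)): winding -1 is odd, the square root flips sign, contributing -2*(1/2)*sqrt(1 - (-7/10)/(2)) = -2*(1/2)*sqrt(27/20) = -(3/10)*sqrt(15).
Summing the contributions at γ = -7/10 gives -(3/10)*sqrt(15).

Continued minus principal equals -(3/10)*sqrt(15).


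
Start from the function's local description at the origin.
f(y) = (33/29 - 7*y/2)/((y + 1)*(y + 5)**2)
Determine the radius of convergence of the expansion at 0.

The radius of convergence is 1.

Denominator factor (y + 1): pole of order 1 at -1, modulus 1.
Denominator factor (y + 5)^2: pole of order 2 at -5, modulus 5.
The radius of convergence is the smallest modulus among the singular points: 1.


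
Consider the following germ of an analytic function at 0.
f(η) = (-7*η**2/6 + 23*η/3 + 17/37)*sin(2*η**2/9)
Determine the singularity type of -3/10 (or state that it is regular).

The point is a regular point.

There is no denominator, hence no pole anywhere.
The factor sin(2*η**2/9) is entire.
So the germ continues analytically to -3/10.


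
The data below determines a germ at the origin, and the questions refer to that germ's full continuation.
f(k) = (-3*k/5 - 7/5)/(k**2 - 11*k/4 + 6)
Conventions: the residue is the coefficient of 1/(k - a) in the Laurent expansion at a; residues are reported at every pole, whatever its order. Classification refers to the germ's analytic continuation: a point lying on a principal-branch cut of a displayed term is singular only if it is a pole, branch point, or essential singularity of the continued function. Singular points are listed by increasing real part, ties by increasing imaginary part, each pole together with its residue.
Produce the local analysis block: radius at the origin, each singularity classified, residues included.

Radius of convergence at 0: sqrt(6).
At (11/8) - ((1/8)*sqrt(263))*i: a pole of order 1; residue (-3/10) - ((89/2630)*sqrt(263))*i.
At (11/8) + ((1/8)*sqrt(263))*i: a pole of order 1; residue (-3/10) + ((89/2630)*sqrt(263))*i.

Denominator factor (k**2 - 11*k/4 + 6): discriminant -263/16, complex-conjugate roots (11/8) + ((1/8)*sqrt(263))*i and (11/8) - ((1/8)*sqrt(263))*i; poles of order 1, moduli sqrt(6) and sqrt(6).
The radius of convergence is the smallest modulus among the singular points: sqrt(6).
The factor k**2 - 11*k/4 + 6 splits as (k - a)(k - a') with a = (11/8) - ((1/8)*sqrt(263))*i, a' = (11/8) + ((1/8)*sqrt(263))*i. At the order-1 pole a set g(k) = (k - a)*f(k) = [-3*k/5 - 7/5] / (k - a').
Simple pole: residue = g(a) at a = (11/8) - ((1/8)*sqrt(263))*i, which is (-3/10) - ((89/2630)*sqrt(263))*i.
The factor k**2 - 11*k/4 + 6 splits as (k - a)(k - a') with a = (11/8) + ((1/8)*sqrt(263))*i, a' = (11/8) - ((1/8)*sqrt(263))*i. At the order-1 pole a set g(k) = (k - a)*f(k) = [-3*k/5 - 7/5] / (k - a').
Simple pole: residue = g(a) at a = (11/8) + ((1/8)*sqrt(263))*i, which is (-3/10) + ((89/2630)*sqrt(263))*i.
List the singular points by increasing real part (a conjugate pair: the negative imaginary part first).


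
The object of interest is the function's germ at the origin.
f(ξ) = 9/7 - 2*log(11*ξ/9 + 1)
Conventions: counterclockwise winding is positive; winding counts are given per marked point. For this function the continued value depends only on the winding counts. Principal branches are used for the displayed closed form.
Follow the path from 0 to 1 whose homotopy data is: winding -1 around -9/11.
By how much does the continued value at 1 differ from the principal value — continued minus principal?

Continued minus principal equals (4)*pi*i.

The rational part is single-valued and drops out of the difference; each branch term changes only by its own monodromy.
(-2)*log(1 - ξ/(-9/11)): each positive loop around -9/11 adds 2*pi*i to the log, so winding -1 contributes (-2)*(-1)*2*pi*i = (4)*pi*i.
Summing the contributions at ξ = 1 gives (4)*pi*i.
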